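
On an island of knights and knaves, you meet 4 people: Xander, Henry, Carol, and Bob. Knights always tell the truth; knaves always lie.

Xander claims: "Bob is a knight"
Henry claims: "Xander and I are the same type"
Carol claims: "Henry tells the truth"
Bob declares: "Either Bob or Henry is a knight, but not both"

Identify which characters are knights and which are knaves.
Xander is a knight.
Henry is a knave.
Carol is a knave.
Bob is a knight.

Verification:
- Xander (knight) says "Bob is a knight" - this is TRUE because Bob is a knight.
- Henry (knave) says "Xander and I are the same type" - this is FALSE (a lie) because Henry is a knave and Xander is a knight.
- Carol (knave) says "Henry tells the truth" - this is FALSE (a lie) because Henry is a knave.
- Bob (knight) says "Either Bob or Henry is a knight, but not both" - this is TRUE because Bob is a knight and Henry is a knave.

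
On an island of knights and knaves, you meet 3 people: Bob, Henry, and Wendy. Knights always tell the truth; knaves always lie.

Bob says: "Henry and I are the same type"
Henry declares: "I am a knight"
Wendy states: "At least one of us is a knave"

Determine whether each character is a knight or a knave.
Bob is a knave.
Henry is a knight.
Wendy is a knight.

Verification:
- Bob (knave) says "Henry and I are the same type" - this is FALSE (a lie) because Bob is a knave and Henry is a knight.
- Henry (knight) says "I am a knight" - this is TRUE because Henry is a knight.
- Wendy (knight) says "At least one of us is a knave" - this is TRUE because Bob is a knave.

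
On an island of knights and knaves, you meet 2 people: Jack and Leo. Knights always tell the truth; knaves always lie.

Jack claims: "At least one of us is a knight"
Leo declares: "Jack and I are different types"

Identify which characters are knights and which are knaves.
Jack is a knave.
Leo is a knave.

Verification:
- Jack (knave) says "At least one of us is a knight" - this is FALSE (a lie) because no one is a knight.
- Leo (knave) says "Jack and I are different types" - this is FALSE (a lie) because Leo is a knave and Jack is a knave.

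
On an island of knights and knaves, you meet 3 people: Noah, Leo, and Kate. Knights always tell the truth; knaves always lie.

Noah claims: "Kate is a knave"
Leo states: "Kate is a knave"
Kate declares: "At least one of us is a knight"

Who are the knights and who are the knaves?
Noah is a knave.
Leo is a knave.
Kate is a knight.

Verification:
- Noah (knave) says "Kate is a knave" - this is FALSE (a lie) because Kate is a knight.
- Leo (knave) says "Kate is a knave" - this is FALSE (a lie) because Kate is a knight.
- Kate (knight) says "At least one of us is a knight" - this is TRUE because Kate is a knight.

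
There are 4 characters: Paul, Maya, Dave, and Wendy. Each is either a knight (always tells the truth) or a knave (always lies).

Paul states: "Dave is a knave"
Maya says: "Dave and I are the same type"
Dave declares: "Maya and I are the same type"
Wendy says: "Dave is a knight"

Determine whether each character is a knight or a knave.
Paul is a knave.
Maya is a knight.
Dave is a knight.
Wendy is a knight.

Verification:
- Paul (knave) says "Dave is a knave" - this is FALSE (a lie) because Dave is a knight.
- Maya (knight) says "Dave and I are the same type" - this is TRUE because Maya is a knight and Dave is a knight.
- Dave (knight) says "Maya and I are the same type" - this is TRUE because Dave is a knight and Maya is a knight.
- Wendy (knight) says "Dave is a knight" - this is TRUE because Dave is a knight.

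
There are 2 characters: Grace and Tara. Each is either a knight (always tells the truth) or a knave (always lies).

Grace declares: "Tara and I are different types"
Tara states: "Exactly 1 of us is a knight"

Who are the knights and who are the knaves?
Grace is a knave.
Tara is a knave.

Verification:
- Grace (knave) says "Tara and I are different types" - this is FALSE (a lie) because Grace is a knave and Tara is a knave.
- Tara (knave) says "Exactly 1 of us is a knight" - this is FALSE (a lie) because there are 0 knights.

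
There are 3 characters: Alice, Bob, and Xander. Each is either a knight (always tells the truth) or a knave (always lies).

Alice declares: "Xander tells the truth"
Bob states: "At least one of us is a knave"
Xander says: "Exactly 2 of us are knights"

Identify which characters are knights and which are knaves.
Alice is a knave.
Bob is a knight.
Xander is a knave.

Verification:
- Alice (knave) says "Xander tells the truth" - this is FALSE (a lie) because Xander is a knave.
- Bob (knight) says "At least one of us is a knave" - this is TRUE because Alice and Xander are knaves.
- Xander (knave) says "Exactly 2 of us are knights" - this is FALSE (a lie) because there are 1 knights.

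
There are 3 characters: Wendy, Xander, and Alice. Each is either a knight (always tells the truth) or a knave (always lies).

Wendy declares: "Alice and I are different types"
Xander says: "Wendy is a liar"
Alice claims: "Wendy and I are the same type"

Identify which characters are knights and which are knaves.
Wendy is a knight.
Xander is a knave.
Alice is a knave.

Verification:
- Wendy (knight) says "Alice and I are different types" - this is TRUE because Wendy is a knight and Alice is a knave.
- Xander (knave) says "Wendy is a liar" - this is FALSE (a lie) because Wendy is a knight.
- Alice (knave) says "Wendy and I are the same type" - this is FALSE (a lie) because Alice is a knave and Wendy is a knight.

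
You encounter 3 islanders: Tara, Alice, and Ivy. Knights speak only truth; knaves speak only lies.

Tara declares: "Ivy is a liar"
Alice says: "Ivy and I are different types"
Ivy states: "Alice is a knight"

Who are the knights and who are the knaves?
Tara is a knight.
Alice is a knave.
Ivy is a knave.

Verification:
- Tara (knight) says "Ivy is a liar" - this is TRUE because Ivy is a knave.
- Alice (knave) says "Ivy and I are different types" - this is FALSE (a lie) because Alice is a knave and Ivy is a knave.
- Ivy (knave) says "Alice is a knight" - this is FALSE (a lie) because Alice is a knave.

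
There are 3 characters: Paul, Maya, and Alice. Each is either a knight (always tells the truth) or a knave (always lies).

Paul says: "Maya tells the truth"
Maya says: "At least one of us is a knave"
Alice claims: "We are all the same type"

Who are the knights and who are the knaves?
Paul is a knight.
Maya is a knight.
Alice is a knave.

Verification:
- Paul (knight) says "Maya tells the truth" - this is TRUE because Maya is a knight.
- Maya (knight) says "At least one of us is a knave" - this is TRUE because Alice is a knave.
- Alice (knave) says "We are all the same type" - this is FALSE (a lie) because Paul and Maya are knights and Alice is a knave.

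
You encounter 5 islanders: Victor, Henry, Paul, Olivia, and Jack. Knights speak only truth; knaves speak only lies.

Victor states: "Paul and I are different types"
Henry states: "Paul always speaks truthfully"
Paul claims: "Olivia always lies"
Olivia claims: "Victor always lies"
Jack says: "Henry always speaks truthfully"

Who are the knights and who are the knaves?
Victor is a knave.
Henry is a knave.
Paul is a knave.
Olivia is a knight.
Jack is a knave.

Verification:
- Victor (knave) says "Paul and I are different types" - this is FALSE (a lie) because Victor is a knave and Paul is a knave.
- Henry (knave) says "Paul always speaks truthfully" - this is FALSE (a lie) because Paul is a knave.
- Paul (knave) says "Olivia always lies" - this is FALSE (a lie) because Olivia is a knight.
- Olivia (knight) says "Victor always lies" - this is TRUE because Victor is a knave.
- Jack (knave) says "Henry always speaks truthfully" - this is FALSE (a lie) because Henry is a knave.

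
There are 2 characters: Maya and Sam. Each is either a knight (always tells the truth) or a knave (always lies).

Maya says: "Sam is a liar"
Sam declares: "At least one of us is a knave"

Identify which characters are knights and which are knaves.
Maya is a knave.
Sam is a knight.

Verification:
- Maya (knave) says "Sam is a liar" - this is FALSE (a lie) because Sam is a knight.
- Sam (knight) says "At least one of us is a knave" - this is TRUE because Maya is a knave.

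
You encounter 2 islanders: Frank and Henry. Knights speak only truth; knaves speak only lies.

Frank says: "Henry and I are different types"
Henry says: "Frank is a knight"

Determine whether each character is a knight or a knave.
Frank is a knave.
Henry is a knave.

Verification:
- Frank (knave) says "Henry and I are different types" - this is FALSE (a lie) because Frank is a knave and Henry is a knave.
- Henry (knave) says "Frank is a knight" - this is FALSE (a lie) because Frank is a knave.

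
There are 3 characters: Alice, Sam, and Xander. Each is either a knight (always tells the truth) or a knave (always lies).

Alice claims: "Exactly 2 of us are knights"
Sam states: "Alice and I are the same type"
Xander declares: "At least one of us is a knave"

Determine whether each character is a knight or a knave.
Alice is a knight.
Sam is a knave.
Xander is a knight.

Verification:
- Alice (knight) says "Exactly 2 of us are knights" - this is TRUE because there are 2 knights.
- Sam (knave) says "Alice and I are the same type" - this is FALSE (a lie) because Sam is a knave and Alice is a knight.
- Xander (knight) says "At least one of us is a knave" - this is TRUE because Sam is a knave.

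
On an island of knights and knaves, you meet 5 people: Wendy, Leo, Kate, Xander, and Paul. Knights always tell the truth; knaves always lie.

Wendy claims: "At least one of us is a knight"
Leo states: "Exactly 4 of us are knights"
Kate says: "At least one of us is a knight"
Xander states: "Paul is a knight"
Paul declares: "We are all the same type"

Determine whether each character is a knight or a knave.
Wendy is a knight.
Leo is a knave.
Kate is a knight.
Xander is a knave.
Paul is a knave.

Verification:
- Wendy (knight) says "At least one of us is a knight" - this is TRUE because Wendy and Kate are knights.
- Leo (knave) says "Exactly 4 of us are knights" - this is FALSE (a lie) because there are 2 knights.
- Kate (knight) says "At least one of us is a knight" - this is TRUE because Wendy and Kate are knights.
- Xander (knave) says "Paul is a knight" - this is FALSE (a lie) because Paul is a knave.
- Paul (knave) says "We are all the same type" - this is FALSE (a lie) because Wendy and Kate are knights and Leo, Xander, and Paul are knaves.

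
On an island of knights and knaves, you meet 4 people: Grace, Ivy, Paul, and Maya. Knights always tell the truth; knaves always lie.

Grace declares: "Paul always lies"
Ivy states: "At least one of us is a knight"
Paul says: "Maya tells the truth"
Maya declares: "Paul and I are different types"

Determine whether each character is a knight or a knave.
Grace is a knight.
Ivy is a knight.
Paul is a knave.
Maya is a knave.

Verification:
- Grace (knight) says "Paul always lies" - this is TRUE because Paul is a knave.
- Ivy (knight) says "At least one of us is a knight" - this is TRUE because Grace and Ivy are knights.
- Paul (knave) says "Maya tells the truth" - this is FALSE (a lie) because Maya is a knave.
- Maya (knave) says "Paul and I are different types" - this is FALSE (a lie) because Maya is a knave and Paul is a knave.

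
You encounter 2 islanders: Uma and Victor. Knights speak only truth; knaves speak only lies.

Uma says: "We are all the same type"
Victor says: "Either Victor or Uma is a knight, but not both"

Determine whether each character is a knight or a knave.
Uma is a knave.
Victor is a knight.

Verification:
- Uma (knave) says "We are all the same type" - this is FALSE (a lie) because Victor is a knight and Uma is a knave.
- Victor (knight) says "Either Victor or Uma is a knight, but not both" - this is TRUE because Victor is a knight and Uma is a knave.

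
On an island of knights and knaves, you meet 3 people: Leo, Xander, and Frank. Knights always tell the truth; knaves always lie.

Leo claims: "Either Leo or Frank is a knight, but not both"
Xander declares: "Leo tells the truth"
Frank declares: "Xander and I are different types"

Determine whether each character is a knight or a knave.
Leo is a knave.
Xander is a knave.
Frank is a knave.

Verification:
- Leo (knave) says "Either Leo or Frank is a knight, but not both" - this is FALSE (a lie) because Leo is a knave and Frank is a knave.
- Xander (knave) says "Leo tells the truth" - this is FALSE (a lie) because Leo is a knave.
- Frank (knave) says "Xander and I are different types" - this is FALSE (a lie) because Frank is a knave and Xander is a knave.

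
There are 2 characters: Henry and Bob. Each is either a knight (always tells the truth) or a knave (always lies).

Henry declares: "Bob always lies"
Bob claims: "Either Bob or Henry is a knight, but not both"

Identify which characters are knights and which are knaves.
Henry is a knave.
Bob is a knight.

Verification:
- Henry (knave) says "Bob always lies" - this is FALSE (a lie) because Bob is a knight.
- Bob (knight) says "Either Bob or Henry is a knight, but not both" - this is TRUE because Bob is a knight and Henry is a knave.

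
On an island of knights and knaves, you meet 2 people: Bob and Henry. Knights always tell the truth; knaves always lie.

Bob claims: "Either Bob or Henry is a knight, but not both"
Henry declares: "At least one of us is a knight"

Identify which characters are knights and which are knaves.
Bob is a knave.
Henry is a knave.

Verification:
- Bob (knave) says "Either Bob or Henry is a knight, but not both" - this is FALSE (a lie) because Bob is a knave and Henry is a knave.
- Henry (knave) says "At least one of us is a knight" - this is FALSE (a lie) because no one is a knight.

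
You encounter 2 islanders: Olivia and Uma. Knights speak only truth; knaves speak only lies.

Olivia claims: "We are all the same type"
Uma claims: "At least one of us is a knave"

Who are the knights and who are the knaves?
Olivia is a knave.
Uma is a knight.

Verification:
- Olivia (knave) says "We are all the same type" - this is FALSE (a lie) because Uma is a knight and Olivia is a knave.
- Uma (knight) says "At least one of us is a knave" - this is TRUE because Olivia is a knave.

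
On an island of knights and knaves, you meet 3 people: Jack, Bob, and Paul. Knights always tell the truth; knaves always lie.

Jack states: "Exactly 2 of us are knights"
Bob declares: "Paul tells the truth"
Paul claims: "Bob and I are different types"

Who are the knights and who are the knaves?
Jack is a knave.
Bob is a knave.
Paul is a knave.

Verification:
- Jack (knave) says "Exactly 2 of us are knights" - this is FALSE (a lie) because there are 0 knights.
- Bob (knave) says "Paul tells the truth" - this is FALSE (a lie) because Paul is a knave.
- Paul (knave) says "Bob and I are different types" - this is FALSE (a lie) because Paul is a knave and Bob is a knave.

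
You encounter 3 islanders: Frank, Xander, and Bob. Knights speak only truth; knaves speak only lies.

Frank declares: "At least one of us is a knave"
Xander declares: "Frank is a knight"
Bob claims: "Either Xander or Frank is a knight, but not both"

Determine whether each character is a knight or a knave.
Frank is a knight.
Xander is a knight.
Bob is a knave.

Verification:
- Frank (knight) says "At least one of us is a knave" - this is TRUE because Bob is a knave.
- Xander (knight) says "Frank is a knight" - this is TRUE because Frank is a knight.
- Bob (knave) says "Either Xander or Frank is a knight, but not both" - this is FALSE (a lie) because Xander is a knight and Frank is a knight.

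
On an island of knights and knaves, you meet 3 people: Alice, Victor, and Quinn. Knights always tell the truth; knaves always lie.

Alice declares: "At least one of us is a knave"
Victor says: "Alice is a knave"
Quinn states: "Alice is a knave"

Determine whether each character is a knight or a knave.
Alice is a knight.
Victor is a knave.
Quinn is a knave.

Verification:
- Alice (knight) says "At least one of us is a knave" - this is TRUE because Victor and Quinn are knaves.
- Victor (knave) says "Alice is a knave" - this is FALSE (a lie) because Alice is a knight.
- Quinn (knave) says "Alice is a knave" - this is FALSE (a lie) because Alice is a knight.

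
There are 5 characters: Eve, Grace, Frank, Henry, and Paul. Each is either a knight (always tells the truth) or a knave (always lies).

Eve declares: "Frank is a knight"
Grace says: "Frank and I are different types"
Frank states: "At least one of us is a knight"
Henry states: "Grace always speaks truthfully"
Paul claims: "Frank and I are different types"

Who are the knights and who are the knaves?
Eve is a knave.
Grace is a knave.
Frank is a knave.
Henry is a knave.
Paul is a knave.

Verification:
- Eve (knave) says "Frank is a knight" - this is FALSE (a lie) because Frank is a knave.
- Grace (knave) says "Frank and I are different types" - this is FALSE (a lie) because Grace is a knave and Frank is a knave.
- Frank (knave) says "At least one of us is a knight" - this is FALSE (a lie) because no one is a knight.
- Henry (knave) says "Grace always speaks truthfully" - this is FALSE (a lie) because Grace is a knave.
- Paul (knave) says "Frank and I are different types" - this is FALSE (a lie) because Paul is a knave and Frank is a knave.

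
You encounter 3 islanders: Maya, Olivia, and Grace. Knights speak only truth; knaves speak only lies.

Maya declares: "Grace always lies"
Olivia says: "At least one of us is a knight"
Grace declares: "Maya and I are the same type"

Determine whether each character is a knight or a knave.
Maya is a knight.
Olivia is a knight.
Grace is a knave.

Verification:
- Maya (knight) says "Grace always lies" - this is TRUE because Grace is a knave.
- Olivia (knight) says "At least one of us is a knight" - this is TRUE because Maya and Olivia are knights.
- Grace (knave) says "Maya and I are the same type" - this is FALSE (a lie) because Grace is a knave and Maya is a knight.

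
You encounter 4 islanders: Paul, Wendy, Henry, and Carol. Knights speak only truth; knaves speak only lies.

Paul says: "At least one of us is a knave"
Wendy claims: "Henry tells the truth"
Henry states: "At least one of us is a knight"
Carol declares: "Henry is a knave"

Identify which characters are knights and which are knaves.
Paul is a knight.
Wendy is a knight.
Henry is a knight.
Carol is a knave.

Verification:
- Paul (knight) says "At least one of us is a knave" - this is TRUE because Carol is a knave.
- Wendy (knight) says "Henry tells the truth" - this is TRUE because Henry is a knight.
- Henry (knight) says "At least one of us is a knight" - this is TRUE because Paul, Wendy, and Henry are knights.
- Carol (knave) says "Henry is a knave" - this is FALSE (a lie) because Henry is a knight.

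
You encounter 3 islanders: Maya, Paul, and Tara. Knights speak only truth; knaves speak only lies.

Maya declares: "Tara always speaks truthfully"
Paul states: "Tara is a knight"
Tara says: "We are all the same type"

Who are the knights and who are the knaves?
Maya is a knight.
Paul is a knight.
Tara is a knight.

Verification:
- Maya (knight) says "Tara always speaks truthfully" - this is TRUE because Tara is a knight.
- Paul (knight) says "Tara is a knight" - this is TRUE because Tara is a knight.
- Tara (knight) says "We are all the same type" - this is TRUE because Maya, Paul, and Tara are knights.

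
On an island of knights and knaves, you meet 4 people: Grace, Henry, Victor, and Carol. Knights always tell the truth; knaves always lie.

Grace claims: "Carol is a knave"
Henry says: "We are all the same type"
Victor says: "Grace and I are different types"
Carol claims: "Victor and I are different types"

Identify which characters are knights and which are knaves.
Grace is a knave.
Henry is a knave.
Victor is a knave.
Carol is a knight.

Verification:
- Grace (knave) says "Carol is a knave" - this is FALSE (a lie) because Carol is a knight.
- Henry (knave) says "We are all the same type" - this is FALSE (a lie) because Carol is a knight and Grace, Henry, and Victor are knaves.
- Victor (knave) says "Grace and I are different types" - this is FALSE (a lie) because Victor is a knave and Grace is a knave.
- Carol (knight) says "Victor and I are different types" - this is TRUE because Carol is a knight and Victor is a knave.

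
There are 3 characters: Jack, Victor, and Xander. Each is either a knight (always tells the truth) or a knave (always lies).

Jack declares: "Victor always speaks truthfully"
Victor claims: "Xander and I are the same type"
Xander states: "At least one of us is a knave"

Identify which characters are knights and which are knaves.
Jack is a knave.
Victor is a knave.
Xander is a knight.

Verification:
- Jack (knave) says "Victor always speaks truthfully" - this is FALSE (a lie) because Victor is a knave.
- Victor (knave) says "Xander and I are the same type" - this is FALSE (a lie) because Victor is a knave and Xander is a knight.
- Xander (knight) says "At least one of us is a knave" - this is TRUE because Jack and Victor are knaves.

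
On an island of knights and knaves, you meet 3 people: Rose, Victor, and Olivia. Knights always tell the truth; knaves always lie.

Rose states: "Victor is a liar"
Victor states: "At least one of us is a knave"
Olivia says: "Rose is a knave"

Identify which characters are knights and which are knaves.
Rose is a knave.
Victor is a knight.
Olivia is a knight.

Verification:
- Rose (knave) says "Victor is a liar" - this is FALSE (a lie) because Victor is a knight.
- Victor (knight) says "At least one of us is a knave" - this is TRUE because Rose is a knave.
- Olivia (knight) says "Rose is a knave" - this is TRUE because Rose is a knave.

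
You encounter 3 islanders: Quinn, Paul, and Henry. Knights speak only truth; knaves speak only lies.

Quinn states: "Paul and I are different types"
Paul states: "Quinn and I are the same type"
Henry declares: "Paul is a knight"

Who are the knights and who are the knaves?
Quinn is a knight.
Paul is a knave.
Henry is a knave.

Verification:
- Quinn (knight) says "Paul and I are different types" - this is TRUE because Quinn is a knight and Paul is a knave.
- Paul (knave) says "Quinn and I are the same type" - this is FALSE (a lie) because Paul is a knave and Quinn is a knight.
- Henry (knave) says "Paul is a knight" - this is FALSE (a lie) because Paul is a knave.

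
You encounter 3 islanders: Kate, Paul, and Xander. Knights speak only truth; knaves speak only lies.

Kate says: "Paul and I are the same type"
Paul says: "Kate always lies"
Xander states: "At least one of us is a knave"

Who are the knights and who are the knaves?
Kate is a knave.
Paul is a knight.
Xander is a knight.

Verification:
- Kate (knave) says "Paul and I are the same type" - this is FALSE (a lie) because Kate is a knave and Paul is a knight.
- Paul (knight) says "Kate always lies" - this is TRUE because Kate is a knave.
- Xander (knight) says "At least one of us is a knave" - this is TRUE because Kate is a knave.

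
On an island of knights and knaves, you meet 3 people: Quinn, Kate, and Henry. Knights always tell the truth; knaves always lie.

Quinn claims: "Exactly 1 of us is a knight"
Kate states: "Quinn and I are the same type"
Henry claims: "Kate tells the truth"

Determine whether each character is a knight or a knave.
Quinn is a knight.
Kate is a knave.
Henry is a knave.

Verification:
- Quinn (knight) says "Exactly 1 of us is a knight" - this is TRUE because there are 1 knights.
- Kate (knave) says "Quinn and I are the same type" - this is FALSE (a lie) because Kate is a knave and Quinn is a knight.
- Henry (knave) says "Kate tells the truth" - this is FALSE (a lie) because Kate is a knave.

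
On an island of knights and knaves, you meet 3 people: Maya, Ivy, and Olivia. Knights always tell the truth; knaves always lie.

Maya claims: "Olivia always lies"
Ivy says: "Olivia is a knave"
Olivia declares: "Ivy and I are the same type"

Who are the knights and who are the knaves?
Maya is a knight.
Ivy is a knight.
Olivia is a knave.

Verification:
- Maya (knight) says "Olivia always lies" - this is TRUE because Olivia is a knave.
- Ivy (knight) says "Olivia is a knave" - this is TRUE because Olivia is a knave.
- Olivia (knave) says "Ivy and I are the same type" - this is FALSE (a lie) because Olivia is a knave and Ivy is a knight.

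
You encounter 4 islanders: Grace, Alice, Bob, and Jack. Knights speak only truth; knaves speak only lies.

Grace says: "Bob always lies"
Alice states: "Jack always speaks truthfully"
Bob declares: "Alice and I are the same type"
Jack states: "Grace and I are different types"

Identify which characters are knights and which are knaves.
Grace is a knave.
Alice is a knight.
Bob is a knight.
Jack is a knight.

Verification:
- Grace (knave) says "Bob always lies" - this is FALSE (a lie) because Bob is a knight.
- Alice (knight) says "Jack always speaks truthfully" - this is TRUE because Jack is a knight.
- Bob (knight) says "Alice and I are the same type" - this is TRUE because Bob is a knight and Alice is a knight.
- Jack (knight) says "Grace and I are different types" - this is TRUE because Jack is a knight and Grace is a knave.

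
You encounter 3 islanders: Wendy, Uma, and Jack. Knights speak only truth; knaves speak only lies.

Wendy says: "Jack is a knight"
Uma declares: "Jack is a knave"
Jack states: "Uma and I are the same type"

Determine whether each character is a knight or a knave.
Wendy is a knave.
Uma is a knight.
Jack is a knave.

Verification:
- Wendy (knave) says "Jack is a knight" - this is FALSE (a lie) because Jack is a knave.
- Uma (knight) says "Jack is a knave" - this is TRUE because Jack is a knave.
- Jack (knave) says "Uma and I are the same type" - this is FALSE (a lie) because Jack is a knave and Uma is a knight.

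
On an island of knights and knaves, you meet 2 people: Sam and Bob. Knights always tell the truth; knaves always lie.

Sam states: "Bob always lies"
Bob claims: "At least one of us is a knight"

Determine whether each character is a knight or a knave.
Sam is a knave.
Bob is a knight.

Verification:
- Sam (knave) says "Bob always lies" - this is FALSE (a lie) because Bob is a knight.
- Bob (knight) says "At least one of us is a knight" - this is TRUE because Bob is a knight.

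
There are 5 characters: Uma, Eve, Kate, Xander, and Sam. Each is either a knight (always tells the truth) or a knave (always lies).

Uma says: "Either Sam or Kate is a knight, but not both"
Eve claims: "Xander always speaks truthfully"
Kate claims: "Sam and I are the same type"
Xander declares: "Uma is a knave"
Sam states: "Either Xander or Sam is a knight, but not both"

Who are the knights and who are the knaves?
Uma is a knight.
Eve is a knave.
Kate is a knave.
Xander is a knave.
Sam is a knight.

Verification:
- Uma (knight) says "Either Sam or Kate is a knight, but not both" - this is TRUE because Sam is a knight and Kate is a knave.
- Eve (knave) says "Xander always speaks truthfully" - this is FALSE (a lie) because Xander is a knave.
- Kate (knave) says "Sam and I are the same type" - this is FALSE (a lie) because Kate is a knave and Sam is a knight.
- Xander (knave) says "Uma is a knave" - this is FALSE (a lie) because Uma is a knight.
- Sam (knight) says "Either Xander or Sam is a knight, but not both" - this is TRUE because Xander is a knave and Sam is a knight.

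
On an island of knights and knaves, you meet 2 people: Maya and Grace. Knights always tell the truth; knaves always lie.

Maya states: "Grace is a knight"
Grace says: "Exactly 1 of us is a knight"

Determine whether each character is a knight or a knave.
Maya is a knave.
Grace is a knave.

Verification:
- Maya (knave) says "Grace is a knight" - this is FALSE (a lie) because Grace is a knave.
- Grace (knave) says "Exactly 1 of us is a knight" - this is FALSE (a lie) because there are 0 knights.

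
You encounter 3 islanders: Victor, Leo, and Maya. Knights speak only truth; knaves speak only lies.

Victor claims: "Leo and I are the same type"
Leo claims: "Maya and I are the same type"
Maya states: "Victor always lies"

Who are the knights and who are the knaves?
Victor is a knave.
Leo is a knight.
Maya is a knight.

Verification:
- Victor (knave) says "Leo and I are the same type" - this is FALSE (a lie) because Victor is a knave and Leo is a knight.
- Leo (knight) says "Maya and I are the same type" - this is TRUE because Leo is a knight and Maya is a knight.
- Maya (knight) says "Victor always lies" - this is TRUE because Victor is a knave.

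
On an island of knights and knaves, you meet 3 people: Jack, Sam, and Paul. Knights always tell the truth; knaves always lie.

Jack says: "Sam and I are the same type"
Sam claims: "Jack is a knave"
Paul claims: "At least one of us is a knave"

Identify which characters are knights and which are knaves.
Jack is a knave.
Sam is a knight.
Paul is a knight.

Verification:
- Jack (knave) says "Sam and I are the same type" - this is FALSE (a lie) because Jack is a knave and Sam is a knight.
- Sam (knight) says "Jack is a knave" - this is TRUE because Jack is a knave.
- Paul (knight) says "At least one of us is a knave" - this is TRUE because Jack is a knave.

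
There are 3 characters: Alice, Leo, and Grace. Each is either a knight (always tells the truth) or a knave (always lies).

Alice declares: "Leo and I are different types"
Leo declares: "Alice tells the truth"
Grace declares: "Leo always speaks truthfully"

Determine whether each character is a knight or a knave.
Alice is a knave.
Leo is a knave.
Grace is a knave.

Verification:
- Alice (knave) says "Leo and I are different types" - this is FALSE (a lie) because Alice is a knave and Leo is a knave.
- Leo (knave) says "Alice tells the truth" - this is FALSE (a lie) because Alice is a knave.
- Grace (knave) says "Leo always speaks truthfully" - this is FALSE (a lie) because Leo is a knave.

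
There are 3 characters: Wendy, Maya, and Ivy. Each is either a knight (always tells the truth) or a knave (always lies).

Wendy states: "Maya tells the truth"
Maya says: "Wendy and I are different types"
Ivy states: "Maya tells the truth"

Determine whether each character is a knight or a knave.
Wendy is a knave.
Maya is a knave.
Ivy is a knave.

Verification:
- Wendy (knave) says "Maya tells the truth" - this is FALSE (a lie) because Maya is a knave.
- Maya (knave) says "Wendy and I are different types" - this is FALSE (a lie) because Maya is a knave and Wendy is a knave.
- Ivy (knave) says "Maya tells the truth" - this is FALSE (a lie) because Maya is a knave.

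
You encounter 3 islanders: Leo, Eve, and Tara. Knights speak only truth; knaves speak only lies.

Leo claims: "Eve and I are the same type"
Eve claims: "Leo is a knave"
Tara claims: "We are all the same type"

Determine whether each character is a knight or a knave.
Leo is a knave.
Eve is a knight.
Tara is a knave.

Verification:
- Leo (knave) says "Eve and I are the same type" - this is FALSE (a lie) because Leo is a knave and Eve is a knight.
- Eve (knight) says "Leo is a knave" - this is TRUE because Leo is a knave.
- Tara (knave) says "We are all the same type" - this is FALSE (a lie) because Eve is a knight and Leo and Tara are knaves.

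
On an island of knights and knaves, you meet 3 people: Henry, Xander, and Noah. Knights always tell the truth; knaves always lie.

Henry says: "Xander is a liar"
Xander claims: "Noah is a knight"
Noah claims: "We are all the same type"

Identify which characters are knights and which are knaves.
Henry is a knight.
Xander is a knave.
Noah is a knave.

Verification:
- Henry (knight) says "Xander is a liar" - this is TRUE because Xander is a knave.
- Xander (knave) says "Noah is a knight" - this is FALSE (a lie) because Noah is a knave.
- Noah (knave) says "We are all the same type" - this is FALSE (a lie) because Henry is a knight and Xander and Noah are knaves.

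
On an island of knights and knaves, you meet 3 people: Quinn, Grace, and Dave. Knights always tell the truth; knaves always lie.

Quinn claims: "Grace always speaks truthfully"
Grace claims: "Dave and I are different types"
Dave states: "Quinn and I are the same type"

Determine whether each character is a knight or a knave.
Quinn is a knight.
Grace is a knight.
Dave is a knave.

Verification:
- Quinn (knight) says "Grace always speaks truthfully" - this is TRUE because Grace is a knight.
- Grace (knight) says "Dave and I are different types" - this is TRUE because Grace is a knight and Dave is a knave.
- Dave (knave) says "Quinn and I are the same type" - this is FALSE (a lie) because Dave is a knave and Quinn is a knight.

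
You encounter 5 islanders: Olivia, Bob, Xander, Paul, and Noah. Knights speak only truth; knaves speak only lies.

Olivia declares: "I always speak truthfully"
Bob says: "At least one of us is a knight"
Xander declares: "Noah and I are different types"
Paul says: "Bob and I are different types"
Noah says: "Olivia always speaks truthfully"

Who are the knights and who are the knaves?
Olivia is a knave.
Bob is a knave.
Xander is a knave.
Paul is a knave.
Noah is a knave.

Verification:
- Olivia (knave) says "I always speak truthfully" - this is FALSE (a lie) because Olivia is a knave.
- Bob (knave) says "At least one of us is a knight" - this is FALSE (a lie) because no one is a knight.
- Xander (knave) says "Noah and I are different types" - this is FALSE (a lie) because Xander is a knave and Noah is a knave.
- Paul (knave) says "Bob and I are different types" - this is FALSE (a lie) because Paul is a knave and Bob is a knave.
- Noah (knave) says "Olivia always speaks truthfully" - this is FALSE (a lie) because Olivia is a knave.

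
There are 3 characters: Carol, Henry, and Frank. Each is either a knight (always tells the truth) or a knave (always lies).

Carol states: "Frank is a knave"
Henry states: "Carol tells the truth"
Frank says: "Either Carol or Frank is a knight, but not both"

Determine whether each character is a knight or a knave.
Carol is a knave.
Henry is a knave.
Frank is a knight.

Verification:
- Carol (knave) says "Frank is a knave" - this is FALSE (a lie) because Frank is a knight.
- Henry (knave) says "Carol tells the truth" - this is FALSE (a lie) because Carol is a knave.
- Frank (knight) says "Either Carol or Frank is a knight, but not both" - this is TRUE because Carol is a knave and Frank is a knight.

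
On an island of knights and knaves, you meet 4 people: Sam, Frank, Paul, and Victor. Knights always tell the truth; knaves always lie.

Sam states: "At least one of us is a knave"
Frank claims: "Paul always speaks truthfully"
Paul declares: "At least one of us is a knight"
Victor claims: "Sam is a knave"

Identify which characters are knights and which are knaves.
Sam is a knight.
Frank is a knight.
Paul is a knight.
Victor is a knave.

Verification:
- Sam (knight) says "At least one of us is a knave" - this is TRUE because Victor is a knave.
- Frank (knight) says "Paul always speaks truthfully" - this is TRUE because Paul is a knight.
- Paul (knight) says "At least one of us is a knight" - this is TRUE because Sam, Frank, and Paul are knights.
- Victor (knave) says "Sam is a knave" - this is FALSE (a lie) because Sam is a knight.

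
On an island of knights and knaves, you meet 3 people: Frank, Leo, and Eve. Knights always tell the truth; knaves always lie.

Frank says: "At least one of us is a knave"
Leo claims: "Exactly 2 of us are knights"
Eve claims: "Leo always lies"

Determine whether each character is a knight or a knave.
Frank is a knight.
Leo is a knight.
Eve is a knave.

Verification:
- Frank (knight) says "At least one of us is a knave" - this is TRUE because Eve is a knave.
- Leo (knight) says "Exactly 2 of us are knights" - this is TRUE because there are 2 knights.
- Eve (knave) says "Leo always lies" - this is FALSE (a lie) because Leo is a knight.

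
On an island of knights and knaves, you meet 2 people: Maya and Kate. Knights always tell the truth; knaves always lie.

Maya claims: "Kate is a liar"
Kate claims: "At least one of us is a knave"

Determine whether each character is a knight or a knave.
Maya is a knave.
Kate is a knight.

Verification:
- Maya (knave) says "Kate is a liar" - this is FALSE (a lie) because Kate is a knight.
- Kate (knight) says "At least one of us is a knave" - this is TRUE because Maya is a knave.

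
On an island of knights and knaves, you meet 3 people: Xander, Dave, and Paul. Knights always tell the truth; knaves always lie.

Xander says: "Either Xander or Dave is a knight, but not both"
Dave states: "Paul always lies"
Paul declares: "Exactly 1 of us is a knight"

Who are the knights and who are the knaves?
Xander is a knave.
Dave is a knave.
Paul is a knight.

Verification:
- Xander (knave) says "Either Xander or Dave is a knight, but not both" - this is FALSE (a lie) because Xander is a knave and Dave is a knave.
- Dave (knave) says "Paul always lies" - this is FALSE (a lie) because Paul is a knight.
- Paul (knight) says "Exactly 1 of us is a knight" - this is TRUE because there are 1 knights.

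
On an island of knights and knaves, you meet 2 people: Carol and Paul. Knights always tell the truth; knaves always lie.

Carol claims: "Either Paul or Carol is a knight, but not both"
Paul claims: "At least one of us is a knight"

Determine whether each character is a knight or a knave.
Carol is a knave.
Paul is a knave.

Verification:
- Carol (knave) says "Either Paul or Carol is a knight, but not both" - this is FALSE (a lie) because Paul is a knave and Carol is a knave.
- Paul (knave) says "At least one of us is a knight" - this is FALSE (a lie) because no one is a knight.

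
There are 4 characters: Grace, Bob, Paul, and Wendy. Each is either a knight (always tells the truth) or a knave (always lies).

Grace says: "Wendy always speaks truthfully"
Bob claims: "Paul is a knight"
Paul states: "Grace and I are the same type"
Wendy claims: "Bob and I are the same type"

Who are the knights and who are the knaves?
Grace is a knight.
Bob is a knight.
Paul is a knight.
Wendy is a knight.

Verification:
- Grace (knight) says "Wendy always speaks truthfully" - this is TRUE because Wendy is a knight.
- Bob (knight) says "Paul is a knight" - this is TRUE because Paul is a knight.
- Paul (knight) says "Grace and I are the same type" - this is TRUE because Paul is a knight and Grace is a knight.
- Wendy (knight) says "Bob and I are the same type" - this is TRUE because Wendy is a knight and Bob is a knight.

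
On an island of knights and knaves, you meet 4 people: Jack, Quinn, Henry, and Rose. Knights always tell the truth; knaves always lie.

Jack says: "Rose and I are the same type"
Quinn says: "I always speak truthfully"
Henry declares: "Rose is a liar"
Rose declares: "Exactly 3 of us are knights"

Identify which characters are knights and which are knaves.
Jack is a knight.
Quinn is a knight.
Henry is a knave.
Rose is a knight.

Verification:
- Jack (knight) says "Rose and I are the same type" - this is TRUE because Jack is a knight and Rose is a knight.
- Quinn (knight) says "I always speak truthfully" - this is TRUE because Quinn is a knight.
- Henry (knave) says "Rose is a liar" - this is FALSE (a lie) because Rose is a knight.
- Rose (knight) says "Exactly 3 of us are knights" - this is TRUE because there are 3 knights.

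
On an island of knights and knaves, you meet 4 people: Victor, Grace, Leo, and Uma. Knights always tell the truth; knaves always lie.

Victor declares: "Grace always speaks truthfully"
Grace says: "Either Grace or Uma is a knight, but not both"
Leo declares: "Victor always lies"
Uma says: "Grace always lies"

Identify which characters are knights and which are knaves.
Victor is a knight.
Grace is a knight.
Leo is a knave.
Uma is a knave.

Verification:
- Victor (knight) says "Grace always speaks truthfully" - this is TRUE because Grace is a knight.
- Grace (knight) says "Either Grace or Uma is a knight, but not both" - this is TRUE because Grace is a knight and Uma is a knave.
- Leo (knave) says "Victor always lies" - this is FALSE (a lie) because Victor is a knight.
- Uma (knave) says "Grace always lies" - this is FALSE (a lie) because Grace is a knight.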